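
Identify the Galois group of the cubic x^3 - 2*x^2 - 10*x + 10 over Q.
Gal(K/Q) = S_3 (symmetric group of order 6)

Compute the discriminant of x^3 + (-2)*x^2 + (-10)*x + (10): Δ = 5620. Since Δ is not a rational square, the Galois group is not contained in A_3; it must be the full S_3 (irreducibility of the cubic rules out anything smaller).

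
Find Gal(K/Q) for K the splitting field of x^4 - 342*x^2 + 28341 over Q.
Gal(K/Q) = V_4 (Klein four-group, Z/2Z × Z/2Z)

f factors as (x^2 - 141)(x^2 - 201), so the splitting field is K = Q(sqrt(141), sqrt(201)). The elements 141, 201, 28341 are all non-squares in Q, so sqrt(141) and sqrt(201) generate independent quadratic extensions. Thus [K:Q] = 4 and Gal(K/Q) is generated by the two order-2 automorphisms sqrt(141) ↦ -sqrt(141) and sqrt(201) ↦ -sqrt(201), giving V_4.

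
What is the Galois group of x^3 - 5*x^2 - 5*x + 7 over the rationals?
Gal(K/Q) = S_3 (symmetric group of order 6)

Compute the discriminant of x^3 + (-5)*x^2 + (-5)*x + (7): Δ = 6452. Since Δ is not a rational square, the Galois group is not contained in A_3; it must be the full S_3 (irreducibility of the cubic rules out anything smaller).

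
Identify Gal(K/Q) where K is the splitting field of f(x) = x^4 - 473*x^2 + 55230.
Gal(K/Q) = V_4 (Klein four-group, Z/2Z × Z/2Z)

f factors as (x^2 - 210)(x^2 - 263), so the splitting field is K = Q(sqrt(210), sqrt(263)). The elements 210, 263, 55230 are all non-squares in Q, so sqrt(210) and sqrt(263) generate independent quadratic extensions. Thus [K:Q] = 4 and Gal(K/Q) is generated by the two order-2 automorphisms sqrt(210) ↦ -sqrt(210) and sqrt(263) ↦ -sqrt(263), giving V_4.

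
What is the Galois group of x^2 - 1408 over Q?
Gal(K/Q) = Z/2Z (cyclic of order 2)

x^2 - 1408 is irreducible over Q since 1408 is not a rational square. The splitting field Q(sqrt(1408)) has degree 2 over Q, and its unique nontrivial automorphism is sqrt(1408) ↦ -sqrt(1408). Hence Gal(Q(sqrt(1408))/Q) = Z/2Z.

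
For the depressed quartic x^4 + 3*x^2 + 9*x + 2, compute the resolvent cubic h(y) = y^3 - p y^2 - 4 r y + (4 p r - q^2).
h(y) = y^3 - 3*y^2 - 8*y - 57

Identify coefficients: p = 3, q = 9, r = 2.
Plug into h(y) = y^3 - p y^2 - 4 r y + (4 p r - q^2):
  h(y) = y^3 - (3) y^2 - 4*(2) y + (4*(3)*(2) - (9)^2)
       = y^3 + (-3) y^2 + (-8) y + (-57).
Simplifying: h(y) = y^3 - 3*y^2 - 8*y - 57.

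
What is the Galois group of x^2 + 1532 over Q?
Gal(K/Q) = Z/2Z (cyclic of order 2)

x^2 + 1532 is irreducible over Q since -1532 is not a rational square. The splitting field Q(sqrt(-1532)) has degree 2 over Q, and its unique nontrivial automorphism is sqrt(-1532) ↦ -sqrt(-1532). Hence Gal(Q(sqrt(-1532))/Q) = Z/2Z.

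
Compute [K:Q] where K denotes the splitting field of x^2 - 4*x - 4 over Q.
[K:Q] = 2

The discriminant of x^2 + (-4)*x + (-4) is b^2 - 4c = 16 - (-16) = 32. Since 32 is not a perfect square in Q, the polynomial is irreducible over Q. Its two roots generate a degree-2 extension, so [K:Q] = 2.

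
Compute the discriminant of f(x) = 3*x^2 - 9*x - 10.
Δ = 201

For a quadratic a x^2 + b x + c the discriminant is Δ = b^2 - 4ac = (-9)^2 - 4*(3)*(-10) = 81 - (-120) = 201.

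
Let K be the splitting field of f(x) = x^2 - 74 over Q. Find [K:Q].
[K:Q] = 2

The polynomial x^2 - 74 is irreducible over Q since 74 is not a perfect square. Its splitting field is Q(sqrt(74)), which has degree 2 over Q.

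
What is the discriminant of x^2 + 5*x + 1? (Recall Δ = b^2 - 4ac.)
Δ = 21

For a quadratic a x^2 + b x + c the discriminant is Δ = b^2 - 4ac = (5)^2 - 4*(1)*(1) = 25 - (4) = 21.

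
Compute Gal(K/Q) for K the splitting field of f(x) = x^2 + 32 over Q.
Gal(K/Q) = Z/2Z (cyclic of order 2)

x^2 + 32 is irreducible over Q since -32 is not a rational square. The splitting field Q(sqrt(-32)) has degree 2 over Q, and its unique nontrivial automorphism is sqrt(-32) ↦ -sqrt(-32). Hence Gal(Q(sqrt(-32))/Q) = Z/2Z.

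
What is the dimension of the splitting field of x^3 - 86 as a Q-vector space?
[K:Q] = 6

x^3 - 86 has one real root r = 86^(1/3) and two complex roots r*zeta_3, r*zeta_3^2 where zeta_3 = e^(2*pi*i/3). The splitting field is Q(r, zeta_3). [Q(r):Q] = 3 and [Q(zeta_3):Q] = 2 with gcd = 1, so [Q(r, zeta_3):Q] = 3 * 2 = 6.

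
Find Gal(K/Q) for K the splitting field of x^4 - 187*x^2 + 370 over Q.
Gal(K/Q) = V_4 (Klein four-group, Z/2Z × Z/2Z)

f factors as (x^2 - 185)(x^2 - 2), so the splitting field is K = Q(sqrt(185), sqrt(2)). The elements 185, 2, 370 are all non-squares in Q, so sqrt(185) and sqrt(2) generate independent quadratic extensions. Thus [K:Q] = 4 and Gal(K/Q) is generated by the two order-2 automorphisms sqrt(185) ↦ -sqrt(185) and sqrt(2) ↦ -sqrt(2), giving V_4.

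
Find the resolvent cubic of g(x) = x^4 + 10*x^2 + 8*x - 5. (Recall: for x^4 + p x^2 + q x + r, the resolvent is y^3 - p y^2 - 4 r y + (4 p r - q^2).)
h(y) = y^3 - 10*y^2 + 20*y - 264

Identify coefficients: p = 10, q = 8, r = -5.
Plug into h(y) = y^3 - p y^2 - 4 r y + (4 p r - q^2):
  h(y) = y^3 - (10) y^2 - 4*(-5) y + (4*(10)*(-5) - (8)^2)
       = y^3 + (-10) y^2 + (20) y + (-264).
Simplifying: h(y) = y^3 - 10*y^2 + 20*y - 264.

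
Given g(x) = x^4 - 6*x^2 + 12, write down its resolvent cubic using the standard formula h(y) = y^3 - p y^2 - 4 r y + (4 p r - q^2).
h(y) = y^3 + 6*y^2 - 48*y - 288

Identify coefficients: p = -6, q = 0, r = 12.
Plug into h(y) = y^3 - p y^2 - 4 r y + (4 p r - q^2):
  h(y) = y^3 - (-6) y^2 - 4*(12) y + (4*(-6)*(12) - (0)^2)
       = y^3 + (6) y^2 + (-48) y + (-288).
Simplifying: h(y) = y^3 + 6*y^2 - 48*y - 288.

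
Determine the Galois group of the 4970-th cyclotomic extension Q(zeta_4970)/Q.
|Gal(Q(zeta_4970)/Q)| = phi(4970) = 1680; group ≅ (Z/4970Z)^* ≅ Z/4Z × Z/6Z × Z/70Z

The n-th cyclotomic polynomial Φ_4970(x) is the minimal polynomial of zeta_4970 over Q and has degree phi(4970) = 1680. So Q(zeta_4970) is a degree-1680 Galois extension with Galois group (Z/4970Z)^*. By CRT, (Z/4970Z)^* ≅ (Z/2Z)^* × (Z/5Z)^* × (Z/7Z)^* × (Z/71Z)^*. Each prime-power unit group is (Z/2Z)^* ≅ trivial group (order 1); (Z/5Z)^* ≅ Z/4Z; (Z/7Z)^* ≅ Z/6Z; (Z/71Z)^* ≅ Z/70Z. Hence Gal(Q(zeta_4970)/Q) ≅ Z/4Z × Z/6Z × Z/70Z.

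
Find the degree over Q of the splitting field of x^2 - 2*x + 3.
[K:Q] = 2

The discriminant of x^2 + (-2)*x + (3) is b^2 - 4c = 4 - (12) = -8. Since -8 is not a perfect square in Q, the polynomial is irreducible over Q. Its two roots generate a degree-2 extension, so [K:Q] = 2.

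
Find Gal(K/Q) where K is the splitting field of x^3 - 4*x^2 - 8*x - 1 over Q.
Gal(K/Q) = S_3 (symmetric group of order 6)

Compute the discriminant of x^3 + (-4)*x^2 + (-8)*x + (-1): Δ = 2213. Since Δ is not a rational square, the Galois group is not contained in A_3; it must be the full S_3 (irreducibility of the cubic rules out anything smaller).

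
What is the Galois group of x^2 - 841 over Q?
Gal(K/Q) = trivial group (order 1)

x^2 - 841 factors as (x - 29)(x + 29) over Q, so its splitting field is Q itself and the Galois group is trivial.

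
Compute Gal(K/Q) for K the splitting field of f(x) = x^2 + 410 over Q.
Gal(K/Q) = Z/2Z (cyclic of order 2)

x^2 + 410 is irreducible over Q since -410 is not a rational square. The splitting field Q(sqrt(-410)) has degree 2 over Q, and its unique nontrivial automorphism is sqrt(-410) ↦ -sqrt(-410). Hence Gal(Q(sqrt(-410))/Q) = Z/2Z.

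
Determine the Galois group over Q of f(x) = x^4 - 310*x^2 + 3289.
Gal(K/Q) = V_4 (Klein four-group, Z/2Z × Z/2Z)

f factors as (x^2 - 299)(x^2 - 11), so the splitting field is K = Q(sqrt(299), sqrt(11)). The elements 299, 11, 3289 are all non-squares in Q, so sqrt(299) and sqrt(11) generate independent quadratic extensions. Thus [K:Q] = 4 and Gal(K/Q) is generated by the two order-2 automorphisms sqrt(299) ↦ -sqrt(299) and sqrt(11) ↦ -sqrt(11), giving V_4.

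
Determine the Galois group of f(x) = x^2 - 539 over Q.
Gal(K/Q) = Z/2Z (cyclic of order 2)

x^2 - 539 is irreducible over Q since 539 is not a rational square. The splitting field Q(sqrt(539)) has degree 2 over Q, and its unique nontrivial automorphism is sqrt(539) ↦ -sqrt(539). Hence Gal(Q(sqrt(539))/Q) = Z/2Z.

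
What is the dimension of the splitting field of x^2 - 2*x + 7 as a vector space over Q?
[K:Q] = 2

The discriminant of x^2 + (-2)*x + (7) is b^2 - 4c = 4 - (28) = -24. Since -24 is not a perfect square in Q, the polynomial is irreducible over Q. Its two roots generate a degree-2 extension, so [K:Q] = 2.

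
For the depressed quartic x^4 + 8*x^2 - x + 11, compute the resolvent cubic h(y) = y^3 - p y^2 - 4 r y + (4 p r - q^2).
h(y) = y^3 - 8*y^2 - 44*y + 351

Identify coefficients: p = 8, q = -1, r = 11.
Plug into h(y) = y^3 - p y^2 - 4 r y + (4 p r - q^2):
  h(y) = y^3 - (8) y^2 - 4*(11) y + (4*(8)*(11) - (-1)^2)
       = y^3 + (-8) y^2 + (-44) y + (351).
Simplifying: h(y) = y^3 - 8*y^2 - 44*y + 351.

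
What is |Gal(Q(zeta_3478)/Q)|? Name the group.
|Gal(Q(zeta_3478)/Q)| = phi(3478) = 1656; group ≅ (Z/3478Z)^* ≅ Z/36Z × Z/46Z

The n-th cyclotomic polynomial Φ_3478(x) is the minimal polynomial of zeta_3478 over Q and has degree phi(3478) = 1656. So Q(zeta_3478) is a degree-1656 Galois extension with Galois group (Z/3478Z)^*. By CRT, (Z/3478Z)^* ≅ (Z/2Z)^* × (Z/37Z)^* × (Z/47Z)^*. Each prime-power unit group is (Z/2Z)^* ≅ trivial group (order 1); (Z/37Z)^* ≅ Z/36Z; (Z/47Z)^* ≅ Z/46Z. Hence Gal(Q(zeta_3478)/Q) ≅ Z/36Z × Z/46Z.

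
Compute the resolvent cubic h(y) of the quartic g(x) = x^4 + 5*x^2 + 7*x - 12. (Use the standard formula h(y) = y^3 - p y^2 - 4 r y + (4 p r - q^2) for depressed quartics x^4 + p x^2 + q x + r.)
h(y) = y^3 - 5*y^2 + 48*y - 289

Identify coefficients: p = 5, q = 7, r = -12.
Plug into h(y) = y^3 - p y^2 - 4 r y + (4 p r - q^2):
  h(y) = y^3 - (5) y^2 - 4*(-12) y + (4*(5)*(-12) - (7)^2)
       = y^3 + (-5) y^2 + (48) y + (-289).
Simplifying: h(y) = y^3 - 5*y^2 + 48*y - 289.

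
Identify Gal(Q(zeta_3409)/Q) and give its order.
|Gal(Q(zeta_3409)/Q)| = phi(3409) = 2916; group ≅ (Z/3409Z)^* ≅ Z/6Z × Z/486Z

The n-th cyclotomic polynomial Φ_3409(x) is the minimal polynomial of zeta_3409 over Q and has degree phi(3409) = 2916. So Q(zeta_3409) is a degree-2916 Galois extension with Galois group (Z/3409Z)^*. By CRT, (Z/3409Z)^* ≅ (Z/7Z)^* × (Z/487Z)^*. Each prime-power unit group is (Z/7Z)^* ≅ Z/6Z; (Z/487Z)^* ≅ Z/486Z. Hence Gal(Q(zeta_3409)/Q) ≅ Z/6Z × Z/486Z.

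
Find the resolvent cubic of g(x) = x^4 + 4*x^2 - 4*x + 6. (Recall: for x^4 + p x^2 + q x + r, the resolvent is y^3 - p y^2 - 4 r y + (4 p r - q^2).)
h(y) = y^3 - 4*y^2 - 24*y + 80

Identify coefficients: p = 4, q = -4, r = 6.
Plug into h(y) = y^3 - p y^2 - 4 r y + (4 p r - q^2):
  h(y) = y^3 - (4) y^2 - 4*(6) y + (4*(4)*(6) - (-4)^2)
       = y^3 + (-4) y^2 + (-24) y + (80).
Simplifying: h(y) = y^3 - 4*y^2 - 24*y + 80.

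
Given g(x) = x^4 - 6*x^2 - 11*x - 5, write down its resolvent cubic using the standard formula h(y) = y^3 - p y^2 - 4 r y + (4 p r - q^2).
h(y) = y^3 + 6*y^2 + 20*y - 1

Identify coefficients: p = -6, q = -11, r = -5.
Plug into h(y) = y^3 - p y^2 - 4 r y + (4 p r - q^2):
  h(y) = y^3 - (-6) y^2 - 4*(-5) y + (4*(-6)*(-5) - (-11)^2)
       = y^3 + (6) y^2 + (20) y + (-1).
Simplifying: h(y) = y^3 + 6*y^2 + 20*y - 1.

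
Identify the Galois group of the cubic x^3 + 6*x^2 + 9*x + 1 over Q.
Gal(K/Q) = A_3 (cyclic of order 3)

Compute the discriminant of x^3 + (6)*x^2 + (9)*x + (1): Δ = 81. Since Δ is a perfect square (Δ = 9^2), the Galois group is contained in A_3. Irreducibility forces the group to be transitive on three roots, so Gal = A_3.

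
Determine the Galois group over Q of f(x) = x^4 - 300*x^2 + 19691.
Gal(K/Q) = V_4 (Klein four-group, Z/2Z × Z/2Z)

f factors as (x^2 - 203)(x^2 - 97), so the splitting field is K = Q(sqrt(203), sqrt(97)). The elements 203, 97, 19691 are all non-squares in Q, so sqrt(203) and sqrt(97) generate independent quadratic extensions. Thus [K:Q] = 4 and Gal(K/Q) is generated by the two order-2 automorphisms sqrt(203) ↦ -sqrt(203) and sqrt(97) ↦ -sqrt(97), giving V_4.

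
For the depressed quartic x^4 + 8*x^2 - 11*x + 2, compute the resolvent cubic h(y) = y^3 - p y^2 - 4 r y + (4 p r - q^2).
h(y) = y^3 - 8*y^2 - 8*y - 57

Identify coefficients: p = 8, q = -11, r = 2.
Plug into h(y) = y^3 - p y^2 - 4 r y + (4 p r - q^2):
  h(y) = y^3 - (8) y^2 - 4*(2) y + (4*(8)*(2) - (-11)^2)
       = y^3 + (-8) y^2 + (-8) y + (-57).
Simplifying: h(y) = y^3 - 8*y^2 - 8*y - 57.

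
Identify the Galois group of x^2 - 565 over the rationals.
Gal(K/Q) = Z/2Z (cyclic of order 2)

x^2 - 565 is irreducible over Q since 565 is not a rational square. The splitting field Q(sqrt(565)) has degree 2 over Q, and its unique nontrivial automorphism is sqrt(565) ↦ -sqrt(565). Hence Gal(Q(sqrt(565))/Q) = Z/2Z.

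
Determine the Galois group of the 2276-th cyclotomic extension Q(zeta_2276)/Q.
|Gal(Q(zeta_2276)/Q)| = phi(2276) = 1136; group ≅ (Z/2276Z)^* ≅ Z/2Z × Z/568Z

The n-th cyclotomic polynomial Φ_2276(x) is the minimal polynomial of zeta_2276 over Q and has degree phi(2276) = 1136. So Q(zeta_2276) is a degree-1136 Galois extension with Galois group (Z/2276Z)^*. By CRT, (Z/2276Z)^* ≅ (Z/4Z)^* × (Z/569Z)^*. Each prime-power unit group is (Z/4Z)^* ≅ Z/2Z; (Z/569Z)^* ≅ Z/568Z. Hence Gal(Q(zeta_2276)/Q) ≅ Z/2Z × Z/568Z.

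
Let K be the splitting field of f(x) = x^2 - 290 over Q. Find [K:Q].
[K:Q] = 2

The polynomial x^2 - 290 is irreducible over Q since 290 is not a perfect square. Its splitting field is Q(sqrt(290)), which has degree 2 over Q.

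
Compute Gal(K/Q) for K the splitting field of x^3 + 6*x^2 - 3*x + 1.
Gal(K/Q) = S_3 (symmetric group of order 6)

Compute the discriminant of x^3 + (6)*x^2 + (-3)*x + (1): Δ = -783. Since Δ is not a rational square, the Galois group is not contained in A_3; it must be the full S_3 (irreducibility of the cubic rules out anything smaller).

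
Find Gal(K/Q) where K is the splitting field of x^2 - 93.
Gal(K/Q) = Z/2Z (cyclic of order 2)

x^2 - 93 is irreducible over Q since 93 is not a rational square. The splitting field Q(sqrt(93)) has degree 2 over Q, and its unique nontrivial automorphism is sqrt(93) ↦ -sqrt(93). Hence Gal(Q(sqrt(93))/Q) = Z/2Z.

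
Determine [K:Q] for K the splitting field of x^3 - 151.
[K:Q] = 6

x^3 - 151 has one real root r = 151^(1/3) and two complex roots r*zeta_3, r*zeta_3^2 where zeta_3 = e^(2*pi*i/3). The splitting field is Q(r, zeta_3). [Q(r):Q] = 3 and [Q(zeta_3):Q] = 2 with gcd = 1, so [Q(r, zeta_3):Q] = 3 * 2 = 6.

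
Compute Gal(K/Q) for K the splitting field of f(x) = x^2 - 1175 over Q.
Gal(K/Q) = Z/2Z (cyclic of order 2)

x^2 - 1175 is irreducible over Q since 1175 is not a rational square. The splitting field Q(sqrt(1175)) has degree 2 over Q, and its unique nontrivial automorphism is sqrt(1175) ↦ -sqrt(1175). Hence Gal(Q(sqrt(1175))/Q) = Z/2Z.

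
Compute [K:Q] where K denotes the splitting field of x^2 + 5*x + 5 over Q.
[K:Q] = 2

The discriminant of x^2 + (5)*x + (5) is b^2 - 4c = 25 - (20) = 5. Since 5 is not a perfect square in Q, the polynomial is irreducible over Q. Its two roots generate a degree-2 extension, so [K:Q] = 2.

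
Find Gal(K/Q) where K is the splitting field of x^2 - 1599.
Gal(K/Q) = Z/2Z (cyclic of order 2)

x^2 - 1599 is irreducible over Q since 1599 is not a rational square. The splitting field Q(sqrt(1599)) has degree 2 over Q, and its unique nontrivial automorphism is sqrt(1599) ↦ -sqrt(1599). Hence Gal(Q(sqrt(1599))/Q) = Z/2Z.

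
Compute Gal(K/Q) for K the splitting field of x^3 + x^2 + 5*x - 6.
Gal(K/Q) = S_3 (symmetric group of order 6)

Compute the discriminant of x^3 + (1)*x^2 + (5)*x + (-6): Δ = -1963. Since Δ is not a rational square, the Galois group is not contained in A_3; it must be the full S_3 (irreducibility of the cubic rules out anything smaller).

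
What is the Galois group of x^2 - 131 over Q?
Gal(K/Q) = Z/2Z (cyclic of order 2)

x^2 - 131 is irreducible over Q since 131 is not a rational square. The splitting field Q(sqrt(131)) has degree 2 over Q, and its unique nontrivial automorphism is sqrt(131) ↦ -sqrt(131). Hence Gal(Q(sqrt(131))/Q) = Z/2Z.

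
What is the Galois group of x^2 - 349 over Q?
Gal(K/Q) = Z/2Z (cyclic of order 2)

x^2 - 349 is irreducible over Q since 349 is not a rational square. The splitting field Q(sqrt(349)) has degree 2 over Q, and its unique nontrivial automorphism is sqrt(349) ↦ -sqrt(349). Hence Gal(Q(sqrt(349))/Q) = Z/2Z.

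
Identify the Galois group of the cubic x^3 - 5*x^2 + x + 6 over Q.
Gal(K/Q) = S_3 (symmetric group of order 6)

Compute the discriminant of x^3 + (-5)*x^2 + (1)*x + (6): Δ = 1509. Since Δ is not a rational square, the Galois group is not contained in A_3; it must be the full S_3 (irreducibility of the cubic rules out anything smaller).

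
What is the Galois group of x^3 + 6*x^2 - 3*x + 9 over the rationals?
Gal(K/Q) = S_3 (symmetric group of order 6)

Compute the discriminant of x^3 + (6)*x^2 + (-3)*x + (9): Δ = -12447. Since Δ is not a rational square, the Galois group is not contained in A_3; it must be the full S_3 (irreducibility of the cubic rules out anything smaller).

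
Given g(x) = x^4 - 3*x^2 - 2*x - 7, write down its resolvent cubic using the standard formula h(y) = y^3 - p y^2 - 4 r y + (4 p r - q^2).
h(y) = y^3 + 3*y^2 + 28*y + 80

Identify coefficients: p = -3, q = -2, r = -7.
Plug into h(y) = y^3 - p y^2 - 4 r y + (4 p r - q^2):
  h(y) = y^3 - (-3) y^2 - 4*(-7) y + (4*(-3)*(-7) - (-2)^2)
       = y^3 + (3) y^2 + (28) y + (80).
Simplifying: h(y) = y^3 + 3*y^2 + 28*y + 80.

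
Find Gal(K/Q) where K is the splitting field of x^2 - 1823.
Gal(K/Q) = Z/2Z (cyclic of order 2)

x^2 - 1823 is irreducible over Q since 1823 is not a rational square. The splitting field Q(sqrt(1823)) has degree 2 over Q, and its unique nontrivial automorphism is sqrt(1823) ↦ -sqrt(1823). Hence Gal(Q(sqrt(1823))/Q) = Z/2Z.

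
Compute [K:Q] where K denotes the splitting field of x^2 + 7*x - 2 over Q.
[K:Q] = 2

The discriminant of x^2 + (7)*x + (-2) is b^2 - 4c = 49 - (-8) = 57. Since 57 is not a perfect square in Q, the polynomial is irreducible over Q. Its two roots generate a degree-2 extension, so [K:Q] = 2.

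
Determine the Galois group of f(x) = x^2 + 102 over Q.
Gal(K/Q) = Z/2Z (cyclic of order 2)

x^2 + 102 is irreducible over Q since -102 is not a rational square. The splitting field Q(sqrt(-102)) has degree 2 over Q, and its unique nontrivial automorphism is sqrt(-102) ↦ -sqrt(-102). Hence Gal(Q(sqrt(-102))/Q) = Z/2Z.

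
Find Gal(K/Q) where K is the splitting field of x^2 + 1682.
Gal(K/Q) = Z/2Z (cyclic of order 2)

x^2 + 1682 is irreducible over Q since -1682 is not a rational square. The splitting field Q(sqrt(-1682)) has degree 2 over Q, and its unique nontrivial automorphism is sqrt(-1682) ↦ -sqrt(-1682). Hence Gal(Q(sqrt(-1682))/Q) = Z/2Z.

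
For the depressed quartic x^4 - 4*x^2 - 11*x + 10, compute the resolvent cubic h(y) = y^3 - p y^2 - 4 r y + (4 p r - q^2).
h(y) = y^3 + 4*y^2 - 40*y - 281

Identify coefficients: p = -4, q = -11, r = 10.
Plug into h(y) = y^3 - p y^2 - 4 r y + (4 p r - q^2):
  h(y) = y^3 - (-4) y^2 - 4*(10) y + (4*(-4)*(10) - (-11)^2)
       = y^3 + (4) y^2 + (-40) y + (-281).
Simplifying: h(y) = y^3 + 4*y^2 - 40*y - 281.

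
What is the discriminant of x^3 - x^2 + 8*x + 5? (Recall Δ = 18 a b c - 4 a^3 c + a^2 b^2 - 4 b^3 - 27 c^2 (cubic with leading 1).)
Δ = -3359

For x^3 + a x^2 + b x + c the discriminant is Δ = 18 a b c - 4 a^3 c + a^2 b^2 - 4 b^3 - 27 c^2.
Plug a = -1, b = 8, c = 5:
  18*(-1)*(8)*(5) - 4*(-1)^3*(5) + (-1)^2*(8)^2 - 4*(8)^3 - 27*(5)^2
  = -720 + (20) + 64 + (-2048) + (-675)
  = -3359.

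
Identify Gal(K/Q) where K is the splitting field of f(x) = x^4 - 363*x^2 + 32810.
Gal(K/Q) = V_4 (Klein four-group, Z/2Z × Z/2Z)

f factors as (x^2 - 193)(x^2 - 170), so the splitting field is K = Q(sqrt(193), sqrt(170)). The elements 193, 170, 32810 are all non-squares in Q, so sqrt(193) and sqrt(170) generate independent quadratic extensions. Thus [K:Q] = 4 and Gal(K/Q) is generated by the two order-2 automorphisms sqrt(193) ↦ -sqrt(193) and sqrt(170) ↦ -sqrt(170), giving V_4.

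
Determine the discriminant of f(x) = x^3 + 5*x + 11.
Δ = -3767

For a depressed cubic x^3 + p x + q the discriminant is Δ = -4 p^3 - 27 q^2 = -4*(5)^3 - 27*(11)^2 = -500 - 3267 = -3767.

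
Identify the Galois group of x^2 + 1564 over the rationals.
Gal(K/Q) = Z/2Z (cyclic of order 2)

x^2 + 1564 is irreducible over Q since -1564 is not a rational square. The splitting field Q(sqrt(-1564)) has degree 2 over Q, and its unique nontrivial automorphism is sqrt(-1564) ↦ -sqrt(-1564). Hence Gal(Q(sqrt(-1564))/Q) = Z/2Z.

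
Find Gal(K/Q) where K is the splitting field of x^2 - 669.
Gal(K/Q) = Z/2Z (cyclic of order 2)

x^2 - 669 is irreducible over Q since 669 is not a rational square. The splitting field Q(sqrt(669)) has degree 2 over Q, and its unique nontrivial automorphism is sqrt(669) ↦ -sqrt(669). Hence Gal(Q(sqrt(669))/Q) = Z/2Z.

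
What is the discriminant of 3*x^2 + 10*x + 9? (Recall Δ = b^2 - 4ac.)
Δ = -8

For a quadratic a x^2 + b x + c the discriminant is Δ = b^2 - 4ac = (10)^2 - 4*(3)*(9) = 100 - (108) = -8.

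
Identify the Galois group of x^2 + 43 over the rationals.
Gal(K/Q) = Z/2Z (cyclic of order 2)

x^2 + 43 is irreducible over Q since -43 is not a rational square. The splitting field Q(sqrt(-43)) has degree 2 over Q, and its unique nontrivial automorphism is sqrt(-43) ↦ -sqrt(-43). Hence Gal(Q(sqrt(-43))/Q) = Z/2Z.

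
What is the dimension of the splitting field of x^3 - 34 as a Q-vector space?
[K:Q] = 6

x^3 - 34 has one real root r = 34^(1/3) and two complex roots r*zeta_3, r*zeta_3^2 where zeta_3 = e^(2*pi*i/3). The splitting field is Q(r, zeta_3). [Q(r):Q] = 3 and [Q(zeta_3):Q] = 2 with gcd = 1, so [Q(r, zeta_3):Q] = 3 * 2 = 6.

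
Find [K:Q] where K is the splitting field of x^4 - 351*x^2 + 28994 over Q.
[K:Q] = 4

f factors as (x^2 - 218)(x^2 - 133); the splitting field is K = Q(sqrt(218), sqrt(133)). Since 218, 133, and 28994 are all non-squares in Q, the three subfields Q(sqrt(218)), Q(sqrt(133)), Q(sqrt(28994)) are distinct degree-2 extensions, so [K:Q] = 4 (Klein four Galois group).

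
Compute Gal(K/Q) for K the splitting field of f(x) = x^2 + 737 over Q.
Gal(K/Q) = Z/2Z (cyclic of order 2)

x^2 + 737 is irreducible over Q since -737 is not a rational square. The splitting field Q(sqrt(-737)) has degree 2 over Q, and its unique nontrivial automorphism is sqrt(-737) ↦ -sqrt(-737). Hence Gal(Q(sqrt(-737))/Q) = Z/2Z.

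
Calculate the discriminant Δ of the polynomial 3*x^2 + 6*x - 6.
Δ = 108

For a quadratic a x^2 + b x + c the discriminant is Δ = b^2 - 4ac = (6)^2 - 4*(3)*(-6) = 36 - (-72) = 108.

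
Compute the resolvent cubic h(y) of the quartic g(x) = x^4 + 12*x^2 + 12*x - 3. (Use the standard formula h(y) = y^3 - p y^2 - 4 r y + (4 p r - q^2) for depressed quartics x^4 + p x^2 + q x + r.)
h(y) = y^3 - 12*y^2 + 12*y - 288

Identify coefficients: p = 12, q = 12, r = -3.
Plug into h(y) = y^3 - p y^2 - 4 r y + (4 p r - q^2):
  h(y) = y^3 - (12) y^2 - 4*(-3) y + (4*(12)*(-3) - (12)^2)
       = y^3 + (-12) y^2 + (12) y + (-288).
Simplifying: h(y) = y^3 - 12*y^2 + 12*y - 288.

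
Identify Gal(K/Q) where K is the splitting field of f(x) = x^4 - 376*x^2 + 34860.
Gal(K/Q) = V_4 (Klein four-group, Z/2Z × Z/2Z)

f factors as (x^2 - 210)(x^2 - 166), so the splitting field is K = Q(sqrt(210), sqrt(166)). The elements 210, 166, 34860 are all non-squares in Q, so sqrt(210) and sqrt(166) generate independent quadratic extensions. Thus [K:Q] = 4 and Gal(K/Q) is generated by the two order-2 automorphisms sqrt(210) ↦ -sqrt(210) and sqrt(166) ↦ -sqrt(166), giving V_4.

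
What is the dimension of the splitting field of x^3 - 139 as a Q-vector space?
[K:Q] = 6

x^3 - 139 has one real root r = 139^(1/3) and two complex roots r*zeta_3, r*zeta_3^2 where zeta_3 = e^(2*pi*i/3). The splitting field is Q(r, zeta_3). [Q(r):Q] = 3 and [Q(zeta_3):Q] = 2 with gcd = 1, so [Q(r, zeta_3):Q] = 3 * 2 = 6.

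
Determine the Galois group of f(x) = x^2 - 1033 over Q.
Gal(K/Q) = Z/2Z (cyclic of order 2)

x^2 - 1033 is irreducible over Q since 1033 is not a rational square. The splitting field Q(sqrt(1033)) has degree 2 over Q, and its unique nontrivial automorphism is sqrt(1033) ↦ -sqrt(1033). Hence Gal(Q(sqrt(1033))/Q) = Z/2Z.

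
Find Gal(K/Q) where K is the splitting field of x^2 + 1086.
Gal(K/Q) = Z/2Z (cyclic of order 2)

x^2 + 1086 is irreducible over Q since -1086 is not a rational square. The splitting field Q(sqrt(-1086)) has degree 2 over Q, and its unique nontrivial automorphism is sqrt(-1086) ↦ -sqrt(-1086). Hence Gal(Q(sqrt(-1086))/Q) = Z/2Z.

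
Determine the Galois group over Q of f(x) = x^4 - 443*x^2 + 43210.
Gal(K/Q) = V_4 (Klein four-group, Z/2Z × Z/2Z)

f factors as (x^2 - 298)(x^2 - 145), so the splitting field is K = Q(sqrt(298), sqrt(145)). The elements 298, 145, 43210 are all non-squares in Q, so sqrt(298) and sqrt(145) generate independent quadratic extensions. Thus [K:Q] = 4 and Gal(K/Q) is generated by the two order-2 automorphisms sqrt(298) ↦ -sqrt(298) and sqrt(145) ↦ -sqrt(145), giving V_4.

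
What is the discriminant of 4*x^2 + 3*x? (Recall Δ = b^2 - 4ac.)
Δ = 9

For a quadratic a x^2 + b x + c the discriminant is Δ = b^2 - 4ac = (3)^2 - 4*(4)*(0) = 9 - (0) = 9.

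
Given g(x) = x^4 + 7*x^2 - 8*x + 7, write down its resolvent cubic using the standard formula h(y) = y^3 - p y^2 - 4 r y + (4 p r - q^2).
h(y) = y^3 - 7*y^2 - 28*y + 132

Identify coefficients: p = 7, q = -8, r = 7.
Plug into h(y) = y^3 - p y^2 - 4 r y + (4 p r - q^2):
  h(y) = y^3 - (7) y^2 - 4*(7) y + (4*(7)*(7) - (-8)^2)
       = y^3 + (-7) y^2 + (-28) y + (132).
Simplifying: h(y) = y^3 - 7*y^2 - 28*y + 132.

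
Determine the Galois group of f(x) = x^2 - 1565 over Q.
Gal(K/Q) = Z/2Z (cyclic of order 2)

x^2 - 1565 is irreducible over Q since 1565 is not a rational square. The splitting field Q(sqrt(1565)) has degree 2 over Q, and its unique nontrivial automorphism is sqrt(1565) ↦ -sqrt(1565). Hence Gal(Q(sqrt(1565))/Q) = Z/2Z.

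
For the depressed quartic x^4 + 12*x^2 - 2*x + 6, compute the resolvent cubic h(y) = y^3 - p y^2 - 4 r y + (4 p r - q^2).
h(y) = y^3 - 12*y^2 - 24*y + 284

Identify coefficients: p = 12, q = -2, r = 6.
Plug into h(y) = y^3 - p y^2 - 4 r y + (4 p r - q^2):
  h(y) = y^3 - (12) y^2 - 4*(6) y + (4*(12)*(6) - (-2)^2)
       = y^3 + (-12) y^2 + (-24) y + (284).
Simplifying: h(y) = y^3 - 12*y^2 - 24*y + 284.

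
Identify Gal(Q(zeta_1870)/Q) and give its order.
|Gal(Q(zeta_1870)/Q)| = phi(1870) = 640; group ≅ (Z/1870Z)^* ≅ Z/4Z × Z/10Z × Z/16Z

The n-th cyclotomic polynomial Φ_1870(x) is the minimal polynomial of zeta_1870 over Q and has degree phi(1870) = 640. So Q(zeta_1870) is a degree-640 Galois extension with Galois group (Z/1870Z)^*. By CRT, (Z/1870Z)^* ≅ (Z/2Z)^* × (Z/5Z)^* × (Z/11Z)^* × (Z/17Z)^*. Each prime-power unit group is (Z/2Z)^* ≅ trivial group (order 1); (Z/5Z)^* ≅ Z/4Z; (Z/11Z)^* ≅ Z/10Z; (Z/17Z)^* ≅ Z/16Z. Hence Gal(Q(zeta_1870)/Q) ≅ Z/4Z × Z/10Z × Z/16Z.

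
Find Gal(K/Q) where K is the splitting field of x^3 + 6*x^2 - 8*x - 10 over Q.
Gal(K/Q) = S_3 (symmetric group of order 6)

Compute the discriminant of x^3 + (6)*x^2 + (-8)*x + (-10): Δ = 18932. Since Δ is not a rational square, the Galois group is not contained in A_3; it must be the full S_3 (irreducibility of the cubic rules out anything smaller).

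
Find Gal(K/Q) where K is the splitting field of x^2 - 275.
Gal(K/Q) = Z/2Z (cyclic of order 2)

x^2 - 275 is irreducible over Q since 275 is not a rational square. The splitting field Q(sqrt(275)) has degree 2 over Q, and its unique nontrivial automorphism is sqrt(275) ↦ -sqrt(275). Hence Gal(Q(sqrt(275))/Q) = Z/2Z.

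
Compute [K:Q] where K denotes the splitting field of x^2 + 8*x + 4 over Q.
[K:Q] = 2

The discriminant of x^2 + (8)*x + (4) is b^2 - 4c = 64 - (16) = 48. Since 48 is not a perfect square in Q, the polynomial is irreducible over Q. Its two roots generate a degree-2 extension, so [K:Q] = 2.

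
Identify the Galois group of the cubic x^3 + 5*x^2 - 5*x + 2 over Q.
Gal(K/Q) = S_3 (symmetric group of order 6)

Compute the discriminant of x^3 + (5)*x^2 + (-5)*x + (2): Δ = -883. Since Δ is not a rational square, the Galois group is not contained in A_3; it must be the full S_3 (irreducibility of the cubic rules out anything smaller).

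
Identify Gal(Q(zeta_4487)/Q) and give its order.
|Gal(Q(zeta_4487)/Q)| = phi(4487) = 3840; group ≅ (Z/4487Z)^* ≅ Z/6Z × Z/640Z

The n-th cyclotomic polynomial Φ_4487(x) is the minimal polynomial of zeta_4487 over Q and has degree phi(4487) = 3840. So Q(zeta_4487) is a degree-3840 Galois extension with Galois group (Z/4487Z)^*. By CRT, (Z/4487Z)^* ≅ (Z/7Z)^* × (Z/641Z)^*. Each prime-power unit group is (Z/7Z)^* ≅ Z/6Z; (Z/641Z)^* ≅ Z/640Z. Hence Gal(Q(zeta_4487)/Q) ≅ Z/6Z × Z/640Z.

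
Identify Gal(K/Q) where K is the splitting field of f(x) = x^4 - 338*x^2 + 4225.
Gal(K/Q) = Z/2Z (cyclic of order 2)

f factors as (x^2 - 325)(x^2 - 13), so the splitting field is K = Q(sqrt(325), sqrt(13)). The squarefree part of 325 is 13 and the squarefree part of 13 is also 13, so sqrt(325) and sqrt(13) are both rational multiples of sqrt(13). Hence Q(sqrt(325)) = Q(sqrt(13)) = Q(sqrt(13)), and the splitting field collapses to a single degree-2 extension with Galois group Z/2Z.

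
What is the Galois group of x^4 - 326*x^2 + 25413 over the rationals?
Gal(K/Q) = V_4 (Klein four-group, Z/2Z × Z/2Z)

f factors as (x^2 - 197)(x^2 - 129), so the splitting field is K = Q(sqrt(197), sqrt(129)). The elements 197, 129, 25413 are all non-squares in Q, so sqrt(197) and sqrt(129) generate independent quadratic extensions. Thus [K:Q] = 4 and Gal(K/Q) is generated by the two order-2 automorphisms sqrt(197) ↦ -sqrt(197) and sqrt(129) ↦ -sqrt(129), giving V_4.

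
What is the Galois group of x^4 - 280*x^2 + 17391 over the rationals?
Gal(K/Q) = V_4 (Klein four-group, Z/2Z × Z/2Z)

f factors as (x^2 - 93)(x^2 - 187), so the splitting field is K = Q(sqrt(93), sqrt(187)). The elements 93, 187, 17391 are all non-squares in Q, so sqrt(93) and sqrt(187) generate independent quadratic extensions. Thus [K:Q] = 4 and Gal(K/Q) is generated by the two order-2 automorphisms sqrt(93) ↦ -sqrt(93) and sqrt(187) ↦ -sqrt(187), giving V_4.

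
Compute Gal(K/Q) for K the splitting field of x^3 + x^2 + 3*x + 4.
Gal(K/Q) = S_3 (symmetric group of order 6)

Compute the discriminant of x^3 + (1)*x^2 + (3)*x + (4): Δ = -331. Since Δ is not a rational square, the Galois group is not contained in A_3; it must be the full S_3 (irreducibility of the cubic rules out anything smaller).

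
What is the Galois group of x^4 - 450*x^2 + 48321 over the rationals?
Gal(K/Q) = V_4 (Klein four-group, Z/2Z × Z/2Z)

f factors as (x^2 - 177)(x^2 - 273), so the splitting field is K = Q(sqrt(177), sqrt(273)). The elements 177, 273, 48321 are all non-squares in Q, so sqrt(177) and sqrt(273) generate independent quadratic extensions. Thus [K:Q] = 4 and Gal(K/Q) is generated by the two order-2 automorphisms sqrt(177) ↦ -sqrt(177) and sqrt(273) ↦ -sqrt(273), giving V_4.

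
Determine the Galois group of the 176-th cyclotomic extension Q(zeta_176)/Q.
|Gal(Q(zeta_176)/Q)| = phi(176) = 80; group ≅ (Z/176Z)^* ≅ Z/2Z × Z/4Z × Z/10Z

The n-th cyclotomic polynomial Φ_176(x) is the minimal polynomial of zeta_176 over Q and has degree phi(176) = 80. So Q(zeta_176) is a degree-80 Galois extension with Galois group (Z/176Z)^*. By CRT, (Z/176Z)^* ≅ (Z/16Z)^* × (Z/11Z)^*. Each prime-power unit group is (Z/16Z)^* ≅ Z/2Z × Z/4Z; (Z/11Z)^* ≅ Z/10Z. Hence Gal(Q(zeta_176)/Q) ≅ Z/2Z × Z/4Z × Z/10Z.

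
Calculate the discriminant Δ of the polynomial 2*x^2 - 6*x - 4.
Δ = 68

For a quadratic a x^2 + b x + c the discriminant is Δ = b^2 - 4ac = (-6)^2 - 4*(2)*(-4) = 36 - (-32) = 68.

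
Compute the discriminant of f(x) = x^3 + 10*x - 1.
Δ = -4027

For a depressed cubic x^3 + p x + q the discriminant is Δ = -4 p^3 - 27 q^2 = -4*(10)^3 - 27*(-1)^2 = -4000 - 27 = -4027.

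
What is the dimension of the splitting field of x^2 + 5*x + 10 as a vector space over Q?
[K:Q] = 2

The discriminant of x^2 + (5)*x + (10) is b^2 - 4c = 25 - (40) = -15. Since -15 is not a perfect square in Q, the polynomial is irreducible over Q. Its two roots generate a degree-2 extension, so [K:Q] = 2.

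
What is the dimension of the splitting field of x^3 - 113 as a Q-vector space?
[K:Q] = 6

x^3 - 113 has one real root r = 113^(1/3) and two complex roots r*zeta_3, r*zeta_3^2 where zeta_3 = e^(2*pi*i/3). The splitting field is Q(r, zeta_3). [Q(r):Q] = 3 and [Q(zeta_3):Q] = 2 with gcd = 1, so [Q(r, zeta_3):Q] = 3 * 2 = 6.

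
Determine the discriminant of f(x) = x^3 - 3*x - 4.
Δ = -324

For a depressed cubic x^3 + p x + q the discriminant is Δ = -4 p^3 - 27 q^2 = -4*(-3)^3 - 27*(-4)^2 = 108 - 432 = -324.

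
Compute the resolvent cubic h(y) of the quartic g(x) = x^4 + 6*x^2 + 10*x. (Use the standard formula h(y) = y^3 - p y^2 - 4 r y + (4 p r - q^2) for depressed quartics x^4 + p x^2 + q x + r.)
h(y) = y^3 - 6*y^2 - 100

Identify coefficients: p = 6, q = 10, r = 0.
Plug into h(y) = y^3 - p y^2 - 4 r y + (4 p r - q^2):
  h(y) = y^3 - (6) y^2 - 4*(0) y + (4*(6)*(0) - (10)^2)
       = y^3 + (-6) y^2 + (0) y + (-100).
Simplifying: h(y) = y^3 - 6*y^2 - 100.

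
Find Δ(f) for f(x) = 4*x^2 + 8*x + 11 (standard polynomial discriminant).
Δ = -112

For a quadratic a x^2 + b x + c the discriminant is Δ = b^2 - 4ac = (8)^2 - 4*(4)*(11) = 64 - (176) = -112.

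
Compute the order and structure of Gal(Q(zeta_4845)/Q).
|Gal(Q(zeta_4845)/Q)| = phi(4845) = 2304; group ≅ (Z/4845Z)^* ≅ Z/2Z × Z/4Z × Z/16Z × Z/18Z

The n-th cyclotomic polynomial Φ_4845(x) is the minimal polynomial of zeta_4845 over Q and has degree phi(4845) = 2304. So Q(zeta_4845) is a degree-2304 Galois extension with Galois group (Z/4845Z)^*. By CRT, (Z/4845Z)^* ≅ (Z/3Z)^* × (Z/5Z)^* × (Z/17Z)^* × (Z/19Z)^*. Each prime-power unit group is (Z/3Z)^* ≅ Z/2Z; (Z/5Z)^* ≅ Z/4Z; (Z/17Z)^* ≅ Z/16Z; (Z/19Z)^* ≅ Z/18Z. Hence Gal(Q(zeta_4845)/Q) ≅ Z/2Z × Z/4Z × Z/16Z × Z/18Z.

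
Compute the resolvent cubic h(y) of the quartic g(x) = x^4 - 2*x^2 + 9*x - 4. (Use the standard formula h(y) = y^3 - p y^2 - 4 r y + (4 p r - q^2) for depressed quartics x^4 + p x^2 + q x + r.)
h(y) = y^3 + 2*y^2 + 16*y - 49

Identify coefficients: p = -2, q = 9, r = -4.
Plug into h(y) = y^3 - p y^2 - 4 r y + (4 p r - q^2):
  h(y) = y^3 - (-2) y^2 - 4*(-4) y + (4*(-2)*(-4) - (9)^2)
       = y^3 + (2) y^2 + (16) y + (-49).
Simplifying: h(y) = y^3 + 2*y^2 + 16*y - 49.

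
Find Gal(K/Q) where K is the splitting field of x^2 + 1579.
Gal(K/Q) = Z/2Z (cyclic of order 2)

x^2 + 1579 is irreducible over Q since -1579 is not a rational square. The splitting field Q(sqrt(-1579)) has degree 2 over Q, and its unique nontrivial automorphism is sqrt(-1579) ↦ -sqrt(-1579). Hence Gal(Q(sqrt(-1579))/Q) = Z/2Z.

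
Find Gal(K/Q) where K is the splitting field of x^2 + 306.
Gal(K/Q) = Z/2Z (cyclic of order 2)

x^2 + 306 is irreducible over Q since -306 is not a rational square. The splitting field Q(sqrt(-306)) has degree 2 over Q, and its unique nontrivial automorphism is sqrt(-306) ↦ -sqrt(-306). Hence Gal(Q(sqrt(-306))/Q) = Z/2Z.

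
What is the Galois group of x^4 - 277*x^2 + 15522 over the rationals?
Gal(K/Q) = V_4 (Klein four-group, Z/2Z × Z/2Z)

f factors as (x^2 - 78)(x^2 - 199), so the splitting field is K = Q(sqrt(78), sqrt(199)). The elements 78, 199, 15522 are all non-squares in Q, so sqrt(78) and sqrt(199) generate independent quadratic extensions. Thus [K:Q] = 4 and Gal(K/Q) is generated by the two order-2 automorphisms sqrt(78) ↦ -sqrt(78) and sqrt(199) ↦ -sqrt(199), giving V_4.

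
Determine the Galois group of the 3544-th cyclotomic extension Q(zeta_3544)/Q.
|Gal(Q(zeta_3544)/Q)| = phi(3544) = 1768; group ≅ (Z/3544Z)^* ≅ Z/2Z × Z/2Z × Z/442Z

The n-th cyclotomic polynomial Φ_3544(x) is the minimal polynomial of zeta_3544 over Q and has degree phi(3544) = 1768. So Q(zeta_3544) is a degree-1768 Galois extension with Galois group (Z/3544Z)^*. By CRT, (Z/3544Z)^* ≅ (Z/8Z)^* × (Z/443Z)^*. Each prime-power unit group is (Z/8Z)^* ≅ Z/2Z × Z/2Z; (Z/443Z)^* ≅ Z/442Z. Hence Gal(Q(zeta_3544)/Q) ≅ Z/2Z × Z/2Z × Z/442Z.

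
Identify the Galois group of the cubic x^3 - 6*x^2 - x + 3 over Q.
Gal(K/Q) = S_3 (symmetric group of order 6)

Compute the discriminant of x^3 + (-6)*x^2 + (-1)*x + (3): Δ = 2713. Since Δ is not a rational square, the Galois group is not contained in A_3; it must be the full S_3 (irreducibility of the cubic rules out anything smaller).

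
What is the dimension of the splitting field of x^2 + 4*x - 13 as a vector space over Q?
[K:Q] = 2

The discriminant of x^2 + (4)*x + (-13) is b^2 - 4c = 16 - (-52) = 68. Since 68 is not a perfect square in Q, the polynomial is irreducible over Q. Its two roots generate a degree-2 extension, so [K:Q] = 2.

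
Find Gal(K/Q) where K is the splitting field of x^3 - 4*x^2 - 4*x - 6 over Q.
Gal(K/Q) = S_3 (symmetric group of order 6)

Compute the discriminant of x^3 + (-4)*x^2 + (-4)*x + (-6): Δ = -3724. Since Δ is not a rational square, the Galois group is not contained in A_3; it must be the full S_3 (irreducibility of the cubic rules out anything smaller).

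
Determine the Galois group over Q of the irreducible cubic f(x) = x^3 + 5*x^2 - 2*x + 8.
Gal(K/Q) = S_3 (symmetric group of order 6)

Compute the discriminant of x^3 + (5)*x^2 + (-2)*x + (8): Δ = -7036. Since Δ is not a rational square, the Galois group is not contained in A_3; it must be the full S_3 (irreducibility of the cubic rules out anything smaller).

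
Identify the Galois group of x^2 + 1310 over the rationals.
Gal(K/Q) = Z/2Z (cyclic of order 2)

x^2 + 1310 is irreducible over Q since -1310 is not a rational square. The splitting field Q(sqrt(-1310)) has degree 2 over Q, and its unique nontrivial automorphism is sqrt(-1310) ↦ -sqrt(-1310). Hence Gal(Q(sqrt(-1310))/Q) = Z/2Z.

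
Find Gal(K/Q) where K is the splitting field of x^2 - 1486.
Gal(K/Q) = Z/2Z (cyclic of order 2)

x^2 - 1486 is irreducible over Q since 1486 is not a rational square. The splitting field Q(sqrt(1486)) has degree 2 over Q, and its unique nontrivial automorphism is sqrt(1486) ↦ -sqrt(1486). Hence Gal(Q(sqrt(1486))/Q) = Z/2Z.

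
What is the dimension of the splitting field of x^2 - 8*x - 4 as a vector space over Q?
[K:Q] = 2

The discriminant of x^2 + (-8)*x + (-4) is b^2 - 4c = 64 - (-16) = 80. Since 80 is not a perfect square in Q, the polynomial is irreducible over Q. Its two roots generate a degree-2 extension, so [K:Q] = 2.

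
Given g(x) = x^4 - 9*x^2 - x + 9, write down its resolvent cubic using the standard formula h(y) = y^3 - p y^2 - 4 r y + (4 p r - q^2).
h(y) = y^3 + 9*y^2 - 36*y - 325

Identify coefficients: p = -9, q = -1, r = 9.
Plug into h(y) = y^3 - p y^2 - 4 r y + (4 p r - q^2):
  h(y) = y^3 - (-9) y^2 - 4*(9) y + (4*(-9)*(9) - (-1)^2)
       = y^3 + (9) y^2 + (-36) y + (-325).
Simplifying: h(y) = y^3 + 9*y^2 - 36*y - 325.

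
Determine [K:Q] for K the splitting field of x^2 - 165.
[K:Q] = 2

The polynomial x^2 - 165 is irreducible over Q since 165 is not a perfect square. Its splitting field is Q(sqrt(165)), which has degree 2 over Q.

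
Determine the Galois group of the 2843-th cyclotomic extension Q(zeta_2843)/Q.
|Gal(Q(zeta_2843)/Q)| = phi(2843) = 2842; group ≅ (Z/2843Z)^* ≅ Z/2842Z

The n-th cyclotomic polynomial Φ_2843(x) is the minimal polynomial of zeta_2843 over Q and has degree phi(2843) = 2842. So Q(zeta_2843) is a degree-2842 Galois extension with Galois group (Z/2843Z)^*. (Z/2843Z)^* is cyclic since 2843 is an odd prime power (or 4). Hence Gal(Q(zeta_2843)/Q) ≅ Z/2842Z.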